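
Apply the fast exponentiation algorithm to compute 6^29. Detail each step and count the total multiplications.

Computing 6^29 by squaring (build up from 6^1; each line after the first costs one multiplication):

6^1 = 6
6^2 = (6^1)^2 = 6^2 = 36
6^3 = 6 * 6^2 = 6 * 36 = 216
6^6 = (6^3)^2 = 216^2 = 46656
6^7 = 6 * 6^6 = 6 * 46656 = 279936
6^14 = (6^7)^2 = 279936^2 = 78364164096
6^28 = (6^14)^2 = 78364164096^2 = 6140942214464815497216
6^29 = 6 * 6^28 = 6 * 6140942214464815497216 = 36845653286788892983296

Result: 36845653286788892983296
Multiplications needed: 7 (7 lines after 6^1)

6^29 = 36845653286788892983296. Using exponentiation by squaring, this requires 7 multiplications. The key idea: if the exponent is even, square the half-power; if odd, multiply by the base once.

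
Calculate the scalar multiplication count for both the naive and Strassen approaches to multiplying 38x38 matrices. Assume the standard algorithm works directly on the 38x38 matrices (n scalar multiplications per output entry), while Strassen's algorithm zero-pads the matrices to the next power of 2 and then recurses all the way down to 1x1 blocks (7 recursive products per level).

Matrix multiplication for 38x38 matrices:

Strassen's algorithm requires power-of-2 dimensions. Pad 38x38 to 64x64 (next power of 2).

Standard algorithm: 38^3 = 54872 multiplications
Strassen's algorithm: 7^(log2(64)) = 7^6 = 117649 multiplications
Difference: 54872 - 117649 = -62777 (Strassen uses MORE here due to padding overhead — for small or just-over-power-of-2 n, padding can outweigh the per-level savings)

Standard: 54872 multiplications (38^3). Strassen: 117649 multiplications (7^6, after padding to 64x64). Strassen reduces 8 recursive multiplications to 7 at each level.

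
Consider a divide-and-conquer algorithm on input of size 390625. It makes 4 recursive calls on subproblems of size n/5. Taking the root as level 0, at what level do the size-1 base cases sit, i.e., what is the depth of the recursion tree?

For divide and conquer with division factor 5:

Problem sizes at each level:
Level 0: 390625
Level 1: 78125
Level 2: 15625
Level 3: 3125
Level 4: 625
Level 5: 125
Level 6: 25
Level 7: 5
Level 8: 1

The root is level 0 and the size-1 base case is level 8 (the tree spans levels 0 through 8, i.e. 9 levels counting the root), so the depth is the number of divisions: log_5(390625) = 8

The recursion tree depth is log_5(390625) = 8. At each level, the problem size is divided by 5, so it takes 8 divisions to reduce to a base case of size 1. The algorithm makes 4 recursive calls at each level.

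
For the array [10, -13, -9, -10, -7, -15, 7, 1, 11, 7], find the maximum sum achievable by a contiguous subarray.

Using Kadane's algorithm on [10, -13, -9, -10, -7, -15, 7, 1, 11, 7]:

Scanning through the array:
Position 1 (value -13): max_ending_here = -3, max_so_far = 10
Position 2 (value -9): max_ending_here = -9, max_so_far = 10
Position 3 (value -10): max_ending_here = -10, max_so_far = 10
Position 4 (value -7): max_ending_here = -7, max_so_far = 10
Position 5 (value -15): max_ending_here = -15, max_so_far = 10
Position 6 (value 7): max_ending_here = 7, max_so_far = 10
Position 7 (value 1): max_ending_here = 8, max_so_far = 10
Position 8 (value 11): max_ending_here = 19, max_so_far = 19
Position 9 (value 7): max_ending_here = 26, max_so_far = 26

Maximum subarray: [7, 1, 11, 7]
Maximum sum: 26

The maximum subarray is [7, 1, 11, 7] with sum 26. This subarray runs from index 6 to index 9.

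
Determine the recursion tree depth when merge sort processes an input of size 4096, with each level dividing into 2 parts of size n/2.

For divide and conquer with division factor 2:

Problem sizes at each level:
Level 0: 4096
Level 1: 2048
Level 2: 1024
Level 3: 512
Level 4: 256
Level 5: 128
Level 6: 64
Level 7: 32
Level 8: 16
Level 9: 8
Level 10: 4
Level 11: 2
Level 12: 1

The root is level 0 and the size-1 base case is level 12 (the tree spans levels 0 through 12, i.e. 13 levels counting the root), so the depth is the number of divisions: log_2(4096) = 12

The recursion tree depth is log_2(4096) = 12. At each level, the problem size is divided by 2, so it takes 12 divisions to reduce to a base case of size 1. The algorithm makes 2 recursive calls at each level.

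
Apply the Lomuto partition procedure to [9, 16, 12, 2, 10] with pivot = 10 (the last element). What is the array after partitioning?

Lomuto partition with pivot = 10:

Initial array: [9, 16, 12, 2, 10]

arr[0]=9 <= 10: swap with position 0, array becomes [9, 16, 12, 2, 10]
arr[1]=16 > 10: no swap
arr[2]=12 > 10: no swap
arr[3]=2 <= 10: swap with position 1, array becomes [9, 2, 12, 16, 10]

Place pivot at position 2: [9, 2, 10, 16, 12]
Pivot position: 2

After partitioning with pivot 10, the array becomes [9, 2, 10, 16, 12]. The pivot is placed at index 2. All elements to the left of the pivot are <= 10, and all elements to the right are > 10.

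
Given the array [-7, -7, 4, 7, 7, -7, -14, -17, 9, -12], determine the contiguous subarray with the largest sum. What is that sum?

Using Kadane's algorithm on [-7, -7, 4, 7, 7, -7, -14, -17, 9, -12]:

Scanning through the array:
Position 1 (value -7): max_ending_here = -7, max_so_far = -7
Position 2 (value 4): max_ending_here = 4, max_so_far = 4
Position 3 (value 7): max_ending_here = 11, max_so_far = 11
Position 4 (value 7): max_ending_here = 18, max_so_far = 18
Position 5 (value -7): max_ending_here = 11, max_so_far = 18
Position 6 (value -14): max_ending_here = -3, max_so_far = 18
Position 7 (value -17): max_ending_here = -17, max_so_far = 18
Position 8 (value 9): max_ending_here = 9, max_so_far = 18
Position 9 (value -12): max_ending_here = -3, max_so_far = 18

Maximum subarray: [4, 7, 7]
Maximum sum: 18

The maximum subarray is [4, 7, 7] with sum 18. This subarray runs from index 2 to index 4.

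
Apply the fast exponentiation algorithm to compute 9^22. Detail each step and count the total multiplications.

Computing 9^22 by squaring (build up from 9^1; each line after the first costs one multiplication):

9^1 = 9
9^2 = (9^1)^2 = 9^2 = 81
9^4 = (9^2)^2 = 81^2 = 6561
9^5 = 9 * 9^4 = 9 * 6561 = 59049
9^10 = (9^5)^2 = 59049^2 = 3486784401
9^11 = 9 * 9^10 = 9 * 3486784401 = 31381059609
9^22 = (9^11)^2 = 31381059609^2 = 984770902183611232881

Result: 984770902183611232881
Multiplications needed: 6 (6 lines after 9^1)

9^22 = 984770902183611232881. Using exponentiation by squaring, this requires 6 multiplications. The key idea: if the exponent is even, square the half-power; if odd, multiply by the base once.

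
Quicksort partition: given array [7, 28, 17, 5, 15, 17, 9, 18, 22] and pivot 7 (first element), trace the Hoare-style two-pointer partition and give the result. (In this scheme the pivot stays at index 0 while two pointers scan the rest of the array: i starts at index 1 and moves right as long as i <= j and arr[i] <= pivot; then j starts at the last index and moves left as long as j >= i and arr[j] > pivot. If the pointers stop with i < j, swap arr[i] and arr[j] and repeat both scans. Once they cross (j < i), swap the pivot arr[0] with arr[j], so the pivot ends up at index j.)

Hoare-style two-pointer partition with pivot = 7:

Initial array: [7, 28, 17, 5, 15, 17, 9, 18, 22]

Pointers start at i = 1, j = 8.
i stops at index 1 (arr[1]=28 > 7), j stops at index 3 (arr[3]=5 <= 7): swap arr[1] and arr[3], array becomes [7, 5, 17, 28, 15, 17, 9, 18, 22]
i ends at 2, j ends at 1: the pointers have crossed (j < i), so scanning stops.

Swap pivot arr[0] with arr[1] to place pivot at position 1: [5, 7, 17, 28, 15, 17, 9, 18, 22]
Pivot position: 1

After partitioning with pivot 7, the array becomes [5, 7, 17, 28, 15, 17, 9, 18, 22]. The pivot is placed at index 1. All elements to the left of the pivot are <= 7, and all elements to the right are > 7.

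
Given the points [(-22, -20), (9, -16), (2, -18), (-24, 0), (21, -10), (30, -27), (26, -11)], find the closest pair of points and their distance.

Computing all pairwise distances among 7 points:

d((-22, -20), (9, -16)) = 31.257
d((-22, -20), (2, -18)) = 24.0832
d((-22, -20), (-24, 0)) = 20.0998
d((-22, -20), (21, -10)) = 44.1475
d((-22, -20), (30, -27)) = 52.469
d((-22, -20), (26, -11)) = 48.8365
d((9, -16), (2, -18)) = 7.2801
d((9, -16), (-24, 0)) = 36.6742
d((9, -16), (21, -10)) = 13.4164
d((9, -16), (30, -27)) = 23.7065
d((9, -16), (26, -11)) = 17.72
d((2, -18), (-24, 0)) = 31.6228
d((2, -18), (21, -10)) = 20.6155
d((2, -18), (30, -27)) = 29.4109
d((2, -18), (26, -11)) = 25.0
d((-24, 0), (21, -10)) = 46.0977
d((-24, 0), (30, -27)) = 60.3738
d((-24, 0), (26, -11)) = 51.1957
d((21, -10), (30, -27)) = 19.2354
d((21, -10), (26, -11)) = 5.099 <-- minimum
d((30, -27), (26, -11)) = 16.4924

Closest pair: (21, -10) and (26, -11) with distance 5.099

The closest pair is (21, -10) and (26, -11) with Euclidean distance 5.099. For 7 points, brute-force pairwise comparison is shown above. For large n, the divide-and-conquer algorithm (sort by x, recurse on halves, check the dividing strip) achieves O(n log n).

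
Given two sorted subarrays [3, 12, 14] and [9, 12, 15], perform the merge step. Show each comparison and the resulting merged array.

Merging process:

Compare 3 vs 9: take 3 from left. Merged: [3]
Compare 12 vs 9: take 9 from right. Merged: [3, 9]
Compare 12 vs 12: take 12 from left. Merged: [3, 9, 12]
Compare 14 vs 12: take 12 from right. Merged: [3, 9, 12, 12]
Compare 14 vs 15: take 14 from left. Merged: [3, 9, 12, 12, 14]
Append remaining from right: [15]. Merged: [3, 9, 12, 12, 14, 15]

Final merged array: [3, 9, 12, 12, 14, 15]
Total comparisons: 5

The merged array is [3, 9, 12, 12, 14, 15], requiring 5 comparisons. The merge step runs in O(n) time where n is the total number of elements.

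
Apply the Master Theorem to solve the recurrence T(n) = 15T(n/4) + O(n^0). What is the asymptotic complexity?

Master Theorem for T(n) = 15T(n/4) + O(n^0):

a = 15, b = 4, c = 0
log_b(a) = log_4(15) = 1.9534

Case 1: c = 0 < log_4(15) = 1.9534
T(n) = O(n^(log_4 15))

For T(n) = 15T(n/4) + O(n^0): log_4(15) = 1.9534. This is Case 1 of the Master Theorem (c < log_b(a), work dominated by leaves), giving O(n^(log_4 15)).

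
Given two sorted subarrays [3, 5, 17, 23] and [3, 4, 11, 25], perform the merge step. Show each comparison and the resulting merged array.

Merging process:

Compare 3 vs 3: take 3 from left. Merged: [3]
Compare 5 vs 3: take 3 from right. Merged: [3, 3]
Compare 5 vs 4: take 4 from right. Merged: [3, 3, 4]
Compare 5 vs 11: take 5 from left. Merged: [3, 3, 4, 5]
Compare 17 vs 11: take 11 from right. Merged: [3, 3, 4, 5, 11]
Compare 17 vs 25: take 17 from left. Merged: [3, 3, 4, 5, 11, 17]
Compare 23 vs 25: take 23 from left. Merged: [3, 3, 4, 5, 11, 17, 23]
Append remaining from right: [25]. Merged: [3, 3, 4, 5, 11, 17, 23, 25]

Final merged array: [3, 3, 4, 5, 11, 17, 23, 25]
Total comparisons: 7

The merged array is [3, 3, 4, 5, 11, 17, 23, 25], requiring 7 comparisons. The merge step runs in O(n) time where n is the total number of elements.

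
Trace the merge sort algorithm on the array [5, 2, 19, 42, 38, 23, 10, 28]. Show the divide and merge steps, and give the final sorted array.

Merge sort trace:

Split: [5, 2, 19, 42, 38, 23, 10, 28] -> [5, 2, 19, 42] and [38, 23, 10, 28]
  Split: [5, 2, 19, 42] -> [5, 2] and [19, 42]
    Split: [5, 2] -> [5] and [2]
    Merge: [5] + [2] -> [2, 5]
    Split: [19, 42] -> [19] and [42]
    Merge: [19] + [42] -> [19, 42]
  Merge: [2, 5] + [19, 42] -> [2, 5, 19, 42]
  Split: [38, 23, 10, 28] -> [38, 23] and [10, 28]
    Split: [38, 23] -> [38] and [23]
    Merge: [38] + [23] -> [23, 38]
    Split: [10, 28] -> [10] and [28]
    Merge: [10] + [28] -> [10, 28]
  Merge: [23, 38] + [10, 28] -> [10, 23, 28, 38]
Merge: [2, 5, 19, 42] + [10, 23, 28, 38] -> [2, 5, 10, 19, 23, 28, 38, 42]

Final sorted array: [2, 5, 10, 19, 23, 28, 38, 42]

The merge sort proceeds by recursively splitting the array and merging sorted halves.
After all merges, the sorted array is [2, 5, 10, 19, 23, 28, 38, 42].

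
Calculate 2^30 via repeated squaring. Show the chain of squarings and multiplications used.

Computing 2^30 by squaring (build up from 2^1; each line after the first costs one multiplication):

2^1 = 2
2^2 = (2^1)^2 = 2^2 = 4
2^3 = 2 * 2^2 = 2 * 4 = 8
2^6 = (2^3)^2 = 8^2 = 64
2^7 = 2 * 2^6 = 2 * 64 = 128
2^14 = (2^7)^2 = 128^2 = 16384
2^15 = 2 * 2^14 = 2 * 16384 = 32768
2^30 = (2^15)^2 = 32768^2 = 1073741824

Result: 1073741824
Multiplications needed: 7 (7 lines after 2^1)

2^30 = 1073741824. Using exponentiation by squaring, this requires 7 multiplications. The key idea: if the exponent is even, square the half-power; if odd, multiply by the base once.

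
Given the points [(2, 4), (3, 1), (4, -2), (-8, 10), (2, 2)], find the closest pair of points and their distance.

Computing all pairwise distances among 5 points:

d((2, 4), (3, 1)) = 3.1623
d((2, 4), (4, -2)) = 6.3246
d((2, 4), (-8, 10)) = 11.6619
d((2, 4), (2, 2)) = 2.0
d((3, 1), (4, -2)) = 3.1623
d((3, 1), (-8, 10)) = 14.2127
d((3, 1), (2, 2)) = 1.4142 <-- minimum
d((4, -2), (-8, 10)) = 16.9706
d((4, -2), (2, 2)) = 4.4721
d((-8, 10), (2, 2)) = 12.8062

Closest pair: (3, 1) and (2, 2) with distance 1.4142

The closest pair is (3, 1) and (2, 2) with Euclidean distance 1.4142. For 5 points, brute-force pairwise comparison is shown above. For large n, the divide-and-conquer algorithm (sort by x, recurse on halves, check the dividing strip) achieves O(n log n).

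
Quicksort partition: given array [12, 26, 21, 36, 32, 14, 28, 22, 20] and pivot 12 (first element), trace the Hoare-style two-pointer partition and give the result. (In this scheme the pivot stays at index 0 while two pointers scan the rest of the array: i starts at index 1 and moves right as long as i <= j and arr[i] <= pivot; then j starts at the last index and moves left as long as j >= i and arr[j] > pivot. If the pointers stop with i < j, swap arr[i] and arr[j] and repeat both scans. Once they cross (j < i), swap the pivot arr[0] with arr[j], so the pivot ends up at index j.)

Hoare-style two-pointer partition with pivot = 12:

Initial array: [12, 26, 21, 36, 32, 14, 28, 22, 20]

Pointers start at i = 1, j = 8.
i ends at 1, j ends at 0: the pointers have crossed (j < i), so scanning stops.

j = 0, so swapping arr[0] with arr[j] leaves the pivot at position 0: [12, 26, 21, 36, 32, 14, 28, 22, 20]
Pivot position: 0

After partitioning with pivot 12, the array becomes [12, 26, 21, 36, 32, 14, 28, 22, 20]. The pivot is placed at index 0. All elements to the left of the pivot are <= 12, and all elements to the right are > 12.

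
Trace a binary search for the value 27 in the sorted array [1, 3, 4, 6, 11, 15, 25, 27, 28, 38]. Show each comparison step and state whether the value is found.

Binary search for 27 in [1, 3, 4, 6, 11, 15, 25, 27, 28, 38]:

lo=0, hi=9, mid=4, arr[mid]=11 -> 11 < 27, search right half
lo=5, hi=9, mid=7, arr[mid]=27 -> Found target at index 7!

Binary search finds 27 at index 7 after 2 comparisons. The search repeatedly halves the search space by comparing with the middle element.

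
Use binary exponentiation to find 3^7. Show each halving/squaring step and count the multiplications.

Computing 3^7 by squaring (build up from 3^1; each line after the first costs one multiplication):

3^1 = 3
3^2 = (3^1)^2 = 3^2 = 9
3^3 = 3 * 3^2 = 3 * 9 = 27
3^6 = (3^3)^2 = 27^2 = 729
3^7 = 3 * 3^6 = 3 * 729 = 2187

Result: 2187
Multiplications needed: 4 (4 lines after 3^1)

3^7 = 2187. Using exponentiation by squaring, this requires 4 multiplications. The key idea: if the exponent is even, square the half-power; if odd, multiply by the base once.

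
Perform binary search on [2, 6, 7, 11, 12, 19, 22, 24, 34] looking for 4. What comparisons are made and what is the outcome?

Binary search for 4 in [2, 6, 7, 11, 12, 19, 22, 24, 34]:

lo=0, hi=8, mid=4, arr[mid]=12 -> 12 > 4, search left half
lo=0, hi=3, mid=1, arr[mid]=6 -> 6 > 4, search left half
lo=0, hi=0, mid=0, arr[mid]=2 -> 2 < 4, search right half
lo=1 > hi=0, target 4 not found

Binary search determines that 4 is not in the array after 3 comparisons. The search space was exhausted without finding the target.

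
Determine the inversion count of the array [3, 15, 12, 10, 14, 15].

Finding inversions in [3, 15, 12, 10, 14, 15]:

(1, 2): arr[1]=15 > arr[2]=12
(1, 3): arr[1]=15 > arr[3]=10
(1, 4): arr[1]=15 > arr[4]=14
(2, 3): arr[2]=12 > arr[3]=10

Total inversions: 4

The array has 4 inversion(s): (1,2), (1,3), (1,4), (2,3). Each pair (i,j) satisfies i < j and arr[i] > arr[j].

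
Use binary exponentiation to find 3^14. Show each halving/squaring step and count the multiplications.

Computing 3^14 by squaring (build up from 3^1; each line after the first costs one multiplication):

3^1 = 3
3^2 = (3^1)^2 = 3^2 = 9
3^3 = 3 * 3^2 = 3 * 9 = 27
3^6 = (3^3)^2 = 27^2 = 729
3^7 = 3 * 3^6 = 3 * 729 = 2187
3^14 = (3^7)^2 = 2187^2 = 4782969

Result: 4782969
Multiplications needed: 5 (5 lines after 3^1)

3^14 = 4782969. Using exponentiation by squaring, this requires 5 multiplications. The key idea: if the exponent is even, square the half-power; if odd, multiply by the base once.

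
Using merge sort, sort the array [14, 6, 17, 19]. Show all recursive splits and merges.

Merge sort trace:

Split: [14, 6, 17, 19] -> [14, 6] and [17, 19]
  Split: [14, 6] -> [14] and [6]
  Merge: [14] + [6] -> [6, 14]
  Split: [17, 19] -> [17] and [19]
  Merge: [17] + [19] -> [17, 19]
Merge: [6, 14] + [17, 19] -> [6, 14, 17, 19]

Final sorted array: [6, 14, 17, 19]

The merge sort proceeds by recursively splitting the array and merging sorted halves.
After all merges, the sorted array is [6, 14, 17, 19].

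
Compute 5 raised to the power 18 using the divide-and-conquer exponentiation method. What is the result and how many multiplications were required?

Computing 5^18 by squaring (build up from 5^1; each line after the first costs one multiplication):

5^1 = 5
5^2 = (5^1)^2 = 5^2 = 25
5^4 = (5^2)^2 = 25^2 = 625
5^8 = (5^4)^2 = 625^2 = 390625
5^9 = 5 * 5^8 = 5 * 390625 = 1953125
5^18 = (5^9)^2 = 1953125^2 = 3814697265625

Result: 3814697265625
Multiplications needed: 5 (5 lines after 5^1)

5^18 = 3814697265625. Using exponentiation by squaring, this requires 5 multiplications. The key idea: if the exponent is even, square the half-power; if odd, multiply by the base once.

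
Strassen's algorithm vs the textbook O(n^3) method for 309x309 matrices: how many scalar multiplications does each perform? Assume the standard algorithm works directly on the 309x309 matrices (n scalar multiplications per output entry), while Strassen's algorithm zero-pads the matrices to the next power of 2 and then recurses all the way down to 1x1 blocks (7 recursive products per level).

Matrix multiplication for 309x309 matrices:

Strassen's algorithm requires power-of-2 dimensions. Pad 309x309 to 512x512 (next power of 2).

Standard algorithm: 309^3 = 29503629 multiplications
Strassen's algorithm: 7^(log2(512)) = 7^9 = 40353607 multiplications
Difference: 29503629 - 40353607 = -10849978 (Strassen uses MORE here due to padding overhead — for small or just-over-power-of-2 n, padding can outweigh the per-level savings)

Standard: 29503629 multiplications (309^3). Strassen: 40353607 multiplications (7^9, after padding to 512x512). Strassen reduces 8 recursive multiplications to 7 at each level.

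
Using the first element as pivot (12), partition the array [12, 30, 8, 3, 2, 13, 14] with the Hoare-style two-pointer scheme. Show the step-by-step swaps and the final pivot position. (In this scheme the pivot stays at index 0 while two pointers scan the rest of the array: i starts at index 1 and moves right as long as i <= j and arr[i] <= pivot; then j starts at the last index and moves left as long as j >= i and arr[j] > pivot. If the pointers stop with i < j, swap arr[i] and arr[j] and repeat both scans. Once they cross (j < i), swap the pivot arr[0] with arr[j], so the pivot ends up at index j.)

Hoare-style two-pointer partition with pivot = 12:

Initial array: [12, 30, 8, 3, 2, 13, 14]

Pointers start at i = 1, j = 6.
i stops at index 1 (arr[1]=30 > 12), j stops at index 4 (arr[4]=2 <= 12): swap arr[1] and arr[4], array becomes [12, 2, 8, 3, 30, 13, 14]
i ends at 4, j ends at 3: the pointers have crossed (j < i), so scanning stops.

Swap pivot arr[0] with arr[3] to place pivot at position 3: [3, 2, 8, 12, 30, 13, 14]
Pivot position: 3

After partitioning with pivot 12, the array becomes [3, 2, 8, 12, 30, 13, 14]. The pivot is placed at index 3. All elements to the left of the pivot are <= 12, and all elements to the right are > 12.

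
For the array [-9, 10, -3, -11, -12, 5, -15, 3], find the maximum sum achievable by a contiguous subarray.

Using Kadane's algorithm on [-9, 10, -3, -11, -12, 5, -15, 3]:

Scanning through the array:
Position 1 (value 10): max_ending_here = 10, max_so_far = 10
Position 2 (value -3): max_ending_here = 7, max_so_far = 10
Position 3 (value -11): max_ending_here = -4, max_so_far = 10
Position 4 (value -12): max_ending_here = -12, max_so_far = 10
Position 5 (value 5): max_ending_here = 5, max_so_far = 10
Position 6 (value -15): max_ending_here = -10, max_so_far = 10
Position 7 (value 3): max_ending_here = 3, max_so_far = 10

Maximum subarray: [10]
Maximum sum: 10

The maximum subarray is [10] with sum 10. This subarray runs from index 1 to index 1.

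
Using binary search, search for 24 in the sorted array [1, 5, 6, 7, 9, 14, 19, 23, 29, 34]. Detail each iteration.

Binary search for 24 in [1, 5, 6, 7, 9, 14, 19, 23, 29, 34]:

lo=0, hi=9, mid=4, arr[mid]=9 -> 9 < 24, search right half
lo=5, hi=9, mid=7, arr[mid]=23 -> 23 < 24, search right half
lo=8, hi=9, mid=8, arr[mid]=29 -> 29 > 24, search left half
lo=8 > hi=7, target 24 not found

Binary search determines that 24 is not in the array after 3 comparisons. The search space was exhausted without finding the target.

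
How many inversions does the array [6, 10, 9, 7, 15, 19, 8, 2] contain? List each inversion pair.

Finding inversions in [6, 10, 9, 7, 15, 19, 8, 2]:

(0, 7): arr[0]=6 > arr[7]=2
(1, 2): arr[1]=10 > arr[2]=9
(1, 3): arr[1]=10 > arr[3]=7
(1, 6): arr[1]=10 > arr[6]=8
(1, 7): arr[1]=10 > arr[7]=2
(2, 3): arr[2]=9 > arr[3]=7
(2, 6): arr[2]=9 > arr[6]=8
(2, 7): arr[2]=9 > arr[7]=2
(3, 7): arr[3]=7 > arr[7]=2
(4, 6): arr[4]=15 > arr[6]=8
(4, 7): arr[4]=15 > arr[7]=2
(5, 6): arr[5]=19 > arr[6]=8
(5, 7): arr[5]=19 > arr[7]=2
(6, 7): arr[6]=8 > arr[7]=2

Total inversions: 14

The array has 14 inversion(s): (0,7), (1,2), (1,3), (1,6), (1,7), (2,3), (2,6), (2,7), (3,7), (4,6), (4,7), (5,6), (5,7), (6,7). Each pair (i,j) satisfies i < j and arr[i] > arr[j].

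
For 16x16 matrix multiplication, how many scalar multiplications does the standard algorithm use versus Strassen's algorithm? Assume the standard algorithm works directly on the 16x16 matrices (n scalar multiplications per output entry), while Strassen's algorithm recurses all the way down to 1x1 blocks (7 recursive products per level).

Matrix multiplication for 16x16 matrices:

Standard algorithm: 16^3 = 4096 multiplications
Strassen's algorithm: 7^(log2(16)) = 7^4 = 2401 multiplications
Savings: 4096 - 2401 = 1695 multiplications

Standard: 4096 multiplications (16^3). Strassen: 2401 multiplications (7^4). Strassen reduces 8 recursive multiplications to 7 at each level.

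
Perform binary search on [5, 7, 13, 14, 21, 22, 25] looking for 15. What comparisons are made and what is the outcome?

Binary search for 15 in [5, 7, 13, 14, 21, 22, 25]:

lo=0, hi=6, mid=3, arr[mid]=14 -> 14 < 15, search right half
lo=4, hi=6, mid=5, arr[mid]=22 -> 22 > 15, search left half
lo=4, hi=4, mid=4, arr[mid]=21 -> 21 > 15, search left half
lo=4 > hi=3, target 15 not found

Binary search determines that 15 is not in the array after 3 comparisons. The search space was exhausted without finding the target.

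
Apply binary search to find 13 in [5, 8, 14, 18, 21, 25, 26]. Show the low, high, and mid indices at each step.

Binary search for 13 in [5, 8, 14, 18, 21, 25, 26]:

lo=0, hi=6, mid=3, arr[mid]=18 -> 18 > 13, search left half
lo=0, hi=2, mid=1, arr[mid]=8 -> 8 < 13, search right half
lo=2, hi=2, mid=2, arr[mid]=14 -> 14 > 13, search left half
lo=2 > hi=1, target 13 not found

Binary search determines that 13 is not in the array after 3 comparisons. The search space was exhausted without finding the target.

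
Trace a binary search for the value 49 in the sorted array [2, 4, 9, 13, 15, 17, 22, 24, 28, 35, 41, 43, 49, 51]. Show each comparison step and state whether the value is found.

Binary search for 49 in [2, 4, 9, 13, 15, 17, 22, 24, 28, 35, 41, 43, 49, 51]:

lo=0, hi=13, mid=6, arr[mid]=22 -> 22 < 49, search right half
lo=7, hi=13, mid=10, arr[mid]=41 -> 41 < 49, search right half
lo=11, hi=13, mid=12, arr[mid]=49 -> Found target at index 12!

Binary search finds 49 at index 12 after 3 comparisons. The search repeatedly halves the search space by comparing with the middle element.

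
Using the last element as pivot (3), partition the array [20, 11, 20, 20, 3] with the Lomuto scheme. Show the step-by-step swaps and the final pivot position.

Lomuto partition with pivot = 3:

Initial array: [20, 11, 20, 20, 3]

arr[0]=20 > 3: no swap
arr[1]=11 > 3: no swap
arr[2]=20 > 3: no swap
arr[3]=20 > 3: no swap

Place pivot at position 0: [3, 11, 20, 20, 20]
Pivot position: 0

After partitioning with pivot 3, the array becomes [3, 11, 20, 20, 20]. The pivot is placed at index 0. All elements to the left of the pivot are <= 3, and all elements to the right are > 3.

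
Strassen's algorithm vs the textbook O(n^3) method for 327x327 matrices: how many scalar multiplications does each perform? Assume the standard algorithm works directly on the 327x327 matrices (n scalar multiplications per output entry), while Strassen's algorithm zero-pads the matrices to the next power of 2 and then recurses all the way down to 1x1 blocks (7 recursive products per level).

Matrix multiplication for 327x327 matrices:

Strassen's algorithm requires power-of-2 dimensions. Pad 327x327 to 512x512 (next power of 2).

Standard algorithm: 327^3 = 34965783 multiplications
Strassen's algorithm: 7^(log2(512)) = 7^9 = 40353607 multiplications
Difference: 34965783 - 40353607 = -5387824 (Strassen uses MORE here due to padding overhead — for small or just-over-power-of-2 n, padding can outweigh the per-level savings)

Standard: 34965783 multiplications (327^3). Strassen: 40353607 multiplications (7^9, after padding to 512x512). Strassen reduces 8 recursive multiplications to 7 at each level.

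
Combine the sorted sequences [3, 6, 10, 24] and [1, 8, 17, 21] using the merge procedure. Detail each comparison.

Merging process:

Compare 3 vs 1: take 1 from right. Merged: [1]
Compare 3 vs 8: take 3 from left. Merged: [1, 3]
Compare 6 vs 8: take 6 from left. Merged: [1, 3, 6]
Compare 10 vs 8: take 8 from right. Merged: [1, 3, 6, 8]
Compare 10 vs 17: take 10 from left. Merged: [1, 3, 6, 8, 10]
Compare 24 vs 17: take 17 from right. Merged: [1, 3, 6, 8, 10, 17]
Compare 24 vs 21: take 21 from right. Merged: [1, 3, 6, 8, 10, 17, 21]
Append remaining from left: [24]. Merged: [1, 3, 6, 8, 10, 17, 21, 24]

Final merged array: [1, 3, 6, 8, 10, 17, 21, 24]
Total comparisons: 7

The merged array is [1, 3, 6, 8, 10, 17, 21, 24], requiring 7 comparisons. The merge step runs in O(n) time where n is the total number of elements.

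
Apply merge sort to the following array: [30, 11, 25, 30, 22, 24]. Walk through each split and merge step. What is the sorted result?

Merge sort trace:

Split: [30, 11, 25, 30, 22, 24] -> [30, 11, 25] and [30, 22, 24]
  Split: [30, 11, 25] -> [30] and [11, 25]
    Split: [11, 25] -> [11] and [25]
    Merge: [11] + [25] -> [11, 25]
  Merge: [30] + [11, 25] -> [11, 25, 30]
  Split: [30, 22, 24] -> [30] and [22, 24]
    Split: [22, 24] -> [22] and [24]
    Merge: [22] + [24] -> [22, 24]
  Merge: [30] + [22, 24] -> [22, 24, 30]
Merge: [11, 25, 30] + [22, 24, 30] -> [11, 22, 24, 25, 30, 30]

Final sorted array: [11, 22, 24, 25, 30, 30]

The merge sort proceeds by recursively splitting the array and merging sorted halves.
After all merges, the sorted array is [11, 22, 24, 25, 30, 30].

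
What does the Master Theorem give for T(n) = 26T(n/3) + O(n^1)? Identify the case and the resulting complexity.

Master Theorem for T(n) = 26T(n/3) + O(n^1):

a = 26, b = 3, c = 1
log_b(a) = log_3(26) = 2.9656

Case 1: c = 1 < log_3(26) = 2.9656
T(n) = O(n^(log_3 26))

For T(n) = 26T(n/3) + O(n^1): log_3(26) = 2.9656. This is Case 1 of the Master Theorem (c < log_b(a), work dominated by leaves), giving O(n^(log_3 26)).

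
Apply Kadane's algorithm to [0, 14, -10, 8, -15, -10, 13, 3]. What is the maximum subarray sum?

Using Kadane's algorithm on [0, 14, -10, 8, -15, -10, 13, 3]:

Scanning through the array:
Position 1 (value 14): max_ending_here = 14, max_so_far = 14
Position 2 (value -10): max_ending_here = 4, max_so_far = 14
Position 3 (value 8): max_ending_here = 12, max_so_far = 14
Position 4 (value -15): max_ending_here = -3, max_so_far = 14
Position 5 (value -10): max_ending_here = -10, max_so_far = 14
Position 6 (value 13): max_ending_here = 13, max_so_far = 14
Position 7 (value 3): max_ending_here = 16, max_so_far = 16

Maximum subarray: [13, 3]
Maximum sum: 16

The maximum subarray is [13, 3] with sum 16. This subarray runs from index 6 to index 7.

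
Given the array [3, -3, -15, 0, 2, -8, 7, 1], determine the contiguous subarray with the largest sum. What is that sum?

Using Kadane's algorithm on [3, -3, -15, 0, 2, -8, 7, 1]:

Scanning through the array:
Position 1 (value -3): max_ending_here = 0, max_so_far = 3
Position 2 (value -15): max_ending_here = -15, max_so_far = 3
Position 3 (value 0): max_ending_here = 0, max_so_far = 3
Position 4 (value 2): max_ending_here = 2, max_so_far = 3
Position 5 (value -8): max_ending_here = -6, max_so_far = 3
Position 6 (value 7): max_ending_here = 7, max_so_far = 7
Position 7 (value 1): max_ending_here = 8, max_so_far = 8

Maximum subarray: [7, 1]
Maximum sum: 8

The maximum subarray is [7, 1] with sum 8. This subarray runs from index 6 to index 7.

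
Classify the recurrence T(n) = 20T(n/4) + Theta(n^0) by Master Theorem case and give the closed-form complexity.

Master Theorem for T(n) = 20T(n/4) + O(n^0):

a = 20, b = 4, c = 0
log_b(a) = log_4(20) = 2.1610

Case 1: c = 0 < log_4(20) = 2.1610
T(n) = O(n^(log_4 20))

For T(n) = 20T(n/4) + O(n^0): log_4(20) = 2.1610. This is Case 1 of the Master Theorem (c < log_b(a), work dominated by leaves), giving O(n^(log_4 20)).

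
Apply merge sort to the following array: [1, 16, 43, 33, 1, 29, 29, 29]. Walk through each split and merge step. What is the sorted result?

Merge sort trace:

Split: [1, 16, 43, 33, 1, 29, 29, 29] -> [1, 16, 43, 33] and [1, 29, 29, 29]
  Split: [1, 16, 43, 33] -> [1, 16] and [43, 33]
    Split: [1, 16] -> [1] and [16]
    Merge: [1] + [16] -> [1, 16]
    Split: [43, 33] -> [43] and [33]
    Merge: [43] + [33] -> [33, 43]
  Merge: [1, 16] + [33, 43] -> [1, 16, 33, 43]
  Split: [1, 29, 29, 29] -> [1, 29] and [29, 29]
    Split: [1, 29] -> [1] and [29]
    Merge: [1] + [29] -> [1, 29]
    Split: [29, 29] -> [29] and [29]
    Merge: [29] + [29] -> [29, 29]
  Merge: [1, 29] + [29, 29] -> [1, 29, 29, 29]
Merge: [1, 16, 33, 43] + [1, 29, 29, 29] -> [1, 1, 16, 29, 29, 29, 33, 43]

Final sorted array: [1, 1, 16, 29, 29, 29, 33, 43]

The merge sort proceeds by recursively splitting the array and merging sorted halves.
After all merges, the sorted array is [1, 1, 16, 29, 29, 29, 33, 43].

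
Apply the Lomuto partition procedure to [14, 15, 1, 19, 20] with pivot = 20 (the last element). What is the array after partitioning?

Lomuto partition with pivot = 20:

Initial array: [14, 15, 1, 19, 20]

arr[0]=14 <= 20: swap with position 0, array becomes [14, 15, 1, 19, 20]
arr[1]=15 <= 20: swap with position 1, array becomes [14, 15, 1, 19, 20]
arr[2]=1 <= 20: swap with position 2, array becomes [14, 15, 1, 19, 20]
arr[3]=19 <= 20: swap with position 3, array becomes [14, 15, 1, 19, 20]

Place pivot at position 4: [14, 15, 1, 19, 20]
Pivot position: 4

After partitioning with pivot 20, the array becomes [14, 15, 1, 19, 20]. The pivot is placed at index 4. All elements to the left of the pivot are <= 20, and all elements to the right are > 20.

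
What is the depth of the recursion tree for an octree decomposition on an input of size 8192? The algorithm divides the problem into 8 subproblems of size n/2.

For divide and conquer with division factor 2:

Problem sizes at each level:
Level 0: 8192
Level 1: 4096
Level 2: 2048
Level 3: 1024
Level 4: 512
Level 5: 256
Level 6: 128
Level 7: 64
Level 8: 32
Level 9: 16
Level 10: 8
Level 11: 4
Level 12: 2
Level 13: 1

The root is level 0 and the size-1 base case is level 13 (the tree spans levels 0 through 13, i.e. 14 levels counting the root), so the depth is the number of divisions: log_2(8192) = 13

The recursion tree depth is log_2(8192) = 13. At each level, the problem size is divided by 2, so it takes 13 divisions to reduce to a base case of size 1. The algorithm makes 8 recursive calls at each level.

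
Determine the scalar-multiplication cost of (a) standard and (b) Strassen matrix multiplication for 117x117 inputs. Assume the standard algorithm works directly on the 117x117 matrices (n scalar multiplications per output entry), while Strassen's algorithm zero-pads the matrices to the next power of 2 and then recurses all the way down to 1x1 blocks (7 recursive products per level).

Matrix multiplication for 117x117 matrices:

Strassen's algorithm requires power-of-2 dimensions. Pad 117x117 to 128x128 (next power of 2).

Standard algorithm: 117^3 = 1601613 multiplications
Strassen's algorithm: 7^(log2(128)) = 7^7 = 823543 multiplications
Savings: 1601613 - 823543 = 778070 multiplications

Standard: 1601613 multiplications (117^3). Strassen: 823543 multiplications (7^7, after padding to 128x128). Strassen reduces 8 recursive multiplications to 7 at each level.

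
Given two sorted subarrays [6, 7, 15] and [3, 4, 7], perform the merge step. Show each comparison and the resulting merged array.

Merging process:

Compare 6 vs 3: take 3 from right. Merged: [3]
Compare 6 vs 4: take 4 from right. Merged: [3, 4]
Compare 6 vs 7: take 6 from left. Merged: [3, 4, 6]
Compare 7 vs 7: take 7 from left. Merged: [3, 4, 6, 7]
Compare 15 vs 7: take 7 from right. Merged: [3, 4, 6, 7, 7]
Append remaining from left: [15]. Merged: [3, 4, 6, 7, 7, 15]

Final merged array: [3, 4, 6, 7, 7, 15]
Total comparisons: 5

The merged array is [3, 4, 6, 7, 7, 15], requiring 5 comparisons. The merge step runs in O(n) time where n is the total number of elements.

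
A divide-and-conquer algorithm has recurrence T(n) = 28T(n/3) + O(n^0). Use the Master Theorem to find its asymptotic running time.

Master Theorem for T(n) = 28T(n/3) + O(n^0):

a = 28, b = 3, c = 0
log_b(a) = log_3(28) = 3.0331

Case 1: c = 0 < log_3(28) = 3.0331
T(n) = O(n^(log_3 28))

For T(n) = 28T(n/3) + O(n^0): log_3(28) = 3.0331. This is Case 1 of the Master Theorem (c < log_b(a), work dominated by leaves), giving O(n^(log_3 28)).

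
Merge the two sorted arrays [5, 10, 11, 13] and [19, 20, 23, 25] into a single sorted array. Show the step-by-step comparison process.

Merging process:

Compare 5 vs 19: take 5 from left. Merged: [5]
Compare 10 vs 19: take 10 from left. Merged: [5, 10]
Compare 11 vs 19: take 11 from left. Merged: [5, 10, 11]
Compare 13 vs 19: take 13 from left. Merged: [5, 10, 11, 13]
Append remaining from right: [19, 20, 23, 25]. Merged: [5, 10, 11, 13, 19, 20, 23, 25]

Final merged array: [5, 10, 11, 13, 19, 20, 23, 25]
Total comparisons: 4

The merged array is [5, 10, 11, 13, 19, 20, 23, 25], requiring 4 comparisons. The merge step runs in O(n) time where n is the total number of elements.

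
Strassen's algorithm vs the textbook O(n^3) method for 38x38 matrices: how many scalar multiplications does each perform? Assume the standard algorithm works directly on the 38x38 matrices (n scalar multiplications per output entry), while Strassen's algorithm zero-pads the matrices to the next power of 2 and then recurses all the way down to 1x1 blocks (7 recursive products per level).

Matrix multiplication for 38x38 matrices:

Strassen's algorithm requires power-of-2 dimensions. Pad 38x38 to 64x64 (next power of 2).

Standard algorithm: 38^3 = 54872 multiplications
Strassen's algorithm: 7^(log2(64)) = 7^6 = 117649 multiplications
Difference: 54872 - 117649 = -62777 (Strassen uses MORE here due to padding overhead — for small or just-over-power-of-2 n, padding can outweigh the per-level savings)

Standard: 54872 multiplications (38^3). Strassen: 117649 multiplications (7^6, after padding to 64x64). Strassen reduces 8 recursive multiplications to 7 at each level.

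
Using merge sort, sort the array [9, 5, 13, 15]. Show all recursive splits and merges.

Merge sort trace:

Split: [9, 5, 13, 15] -> [9, 5] and [13, 15]
  Split: [9, 5] -> [9] and [5]
  Merge: [9] + [5] -> [5, 9]
  Split: [13, 15] -> [13] and [15]
  Merge: [13] + [15] -> [13, 15]
Merge: [5, 9] + [13, 15] -> [5, 9, 13, 15]

Final sorted array: [5, 9, 13, 15]

The merge sort proceeds by recursively splitting the array and merging sorted halves.
After all merges, the sorted array is [5, 9, 13, 15].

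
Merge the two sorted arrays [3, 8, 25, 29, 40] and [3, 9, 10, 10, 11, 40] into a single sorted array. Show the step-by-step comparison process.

Merging process:

Compare 3 vs 3: take 3 from left. Merged: [3]
Compare 8 vs 3: take 3 from right. Merged: [3, 3]
Compare 8 vs 9: take 8 from left. Merged: [3, 3, 8]
Compare 25 vs 9: take 9 from right. Merged: [3, 3, 8, 9]
Compare 25 vs 10: take 10 from right. Merged: [3, 3, 8, 9, 10]
Compare 25 vs 10: take 10 from right. Merged: [3, 3, 8, 9, 10, 10]
Compare 25 vs 11: take 11 from right. Merged: [3, 3, 8, 9, 10, 10, 11]
Compare 25 vs 40: take 25 from left. Merged: [3, 3, 8, 9, 10, 10, 11, 25]
Compare 29 vs 40: take 29 from left. Merged: [3, 3, 8, 9, 10, 10, 11, 25, 29]
Compare 40 vs 40: take 40 from left. Merged: [3, 3, 8, 9, 10, 10, 11, 25, 29, 40]
Append remaining from right: [40]. Merged: [3, 3, 8, 9, 10, 10, 11, 25, 29, 40, 40]

Final merged array: [3, 3, 8, 9, 10, 10, 11, 25, 29, 40, 40]
Total comparisons: 10

The merged array is [3, 3, 8, 9, 10, 10, 11, 25, 29, 40, 40], requiring 10 comparisons. The merge step runs in O(n) time where n is the total number of elements.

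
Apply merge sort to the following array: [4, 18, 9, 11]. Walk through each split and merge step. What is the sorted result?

Merge sort trace:

Split: [4, 18, 9, 11] -> [4, 18] and [9, 11]
  Split: [4, 18] -> [4] and [18]
  Merge: [4] + [18] -> [4, 18]
  Split: [9, 11] -> [9] and [11]
  Merge: [9] + [11] -> [9, 11]
Merge: [4, 18] + [9, 11] -> [4, 9, 11, 18]

Final sorted array: [4, 9, 11, 18]

The merge sort proceeds by recursively splitting the array and merging sorted halves.
After all merges, the sorted array is [4, 9, 11, 18].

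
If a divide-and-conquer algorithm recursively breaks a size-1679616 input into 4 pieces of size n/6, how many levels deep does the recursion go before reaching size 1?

For divide and conquer with division factor 6:

Problem sizes at each level:
Level 0: 1679616
Level 1: 279936
Level 2: 46656
Level 3: 7776
Level 4: 1296
Level 5: 216
Level 6: 36
Level 7: 6
Level 8: 1

The root is level 0 and the size-1 base case is level 8 (the tree spans levels 0 through 8, i.e. 9 levels counting the root), so the depth is the number of divisions: log_6(1679616) = 8

The recursion tree depth is log_6(1679616) = 8. At each level, the problem size is divided by 6, so it takes 8 divisions to reduce to a base case of size 1. The algorithm makes 4 recursive calls at each level.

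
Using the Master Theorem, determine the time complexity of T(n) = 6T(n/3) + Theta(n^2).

Master Theorem for T(n) = 6T(n/3) + O(n^2):

a = 6, b = 3, c = 2
log_b(a) = log_3(6) = 1.6309

Case 3: c = 2 > log_3(6) = 1.6309
T(n) = O(n^2) = O(n^2)

For T(n) = 6T(n/3) + O(n^2): log_3(6) = 1.6309. This is Case 3 of the Master Theorem (c > log_b(a), work dominated by root), giving O(n^2).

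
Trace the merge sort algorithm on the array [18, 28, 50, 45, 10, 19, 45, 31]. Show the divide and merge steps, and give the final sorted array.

Merge sort trace:

Split: [18, 28, 50, 45, 10, 19, 45, 31] -> [18, 28, 50, 45] and [10, 19, 45, 31]
  Split: [18, 28, 50, 45] -> [18, 28] and [50, 45]
    Split: [18, 28] -> [18] and [28]
    Merge: [18] + [28] -> [18, 28]
    Split: [50, 45] -> [50] and [45]
    Merge: [50] + [45] -> [45, 50]
  Merge: [18, 28] + [45, 50] -> [18, 28, 45, 50]
  Split: [10, 19, 45, 31] -> [10, 19] and [45, 31]
    Split: [10, 19] -> [10] and [19]
    Merge: [10] + [19] -> [10, 19]
    Split: [45, 31] -> [45] and [31]
    Merge: [45] + [31] -> [31, 45]
  Merge: [10, 19] + [31, 45] -> [10, 19, 31, 45]
Merge: [18, 28, 45, 50] + [10, 19, 31, 45] -> [10, 18, 19, 28, 31, 45, 45, 50]

Final sorted array: [10, 18, 19, 28, 31, 45, 45, 50]

The merge sort proceeds by recursively splitting the array and merging sorted halves.
After all merges, the sorted array is [10, 18, 19, 28, 31, 45, 45, 50].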